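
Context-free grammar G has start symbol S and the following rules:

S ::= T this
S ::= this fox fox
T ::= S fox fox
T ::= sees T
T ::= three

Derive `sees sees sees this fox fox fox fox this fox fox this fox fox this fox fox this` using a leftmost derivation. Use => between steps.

S => T this => S fox fox this => T this fox fox this => S fox fox this fox fox this => T this fox fox this fox fox this => sees T this fox fox this fox fox this => sees S fox fox this fox fox this fox fox this => sees T this fox fox this fox fox this fox fox this => sees sees T this fox fox this fox fox this fox fox this => sees sees sees T this fox fox this fox fox this fox fox this => sees sees sees S fox fox this fox fox this fox fox this fox fox this => sees sees sees this fox fox fox fox this fox fox this fox fox this fox fox this

S => T this   [S ::= T this]
T this => S fox fox this   [T ::= S fox fox]
S fox fox this => T this fox fox this   [S ::= T this]
T this fox fox this => S fox fox this fox fox this   [T ::= S fox fox]
S fox fox this fox fox this => T this fox fox this fox fox this   [S ::= T this]
T this fox fox this fox fox this => sees T this fox fox this fox fox this   [T ::= sees T]
sees T this fox fox this fox fox this => sees S fox fox this fox fox this fox fox this   [T ::= S fox fox]
sees S fox fox this fox fox this fox fox this => sees T this fox fox this fox fox this fox fox this   [S ::= T this]
sees T this fox fox this fox fox this fox fox this => sees sees T this fox fox this fox fox this fox fox this   [T ::= sees T]
sees sees T this fox fox this fox fox this fox fox this => sees sees sees T this fox fox this fox fox this fox fox this   [T ::= sees T]
sees sees sees T this fox fox this fox fox this fox fox this => sees sees sees S fox fox this fox fox this fox fox this fox fox this   [T ::= S fox fox]
sees sees sees S fox fox this fox fox this fox fox this fox fox this => sees sees sees this fox fox fox fox this fox fox this fox fox this fox fox this   [S ::= this fox fox]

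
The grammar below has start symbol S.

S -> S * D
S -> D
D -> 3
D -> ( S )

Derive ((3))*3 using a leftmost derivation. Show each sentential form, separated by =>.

S => S*D => D*D => (S)*D => (D)*D => ((S))*D => ((D))*D => ((3))*D => ((3))*3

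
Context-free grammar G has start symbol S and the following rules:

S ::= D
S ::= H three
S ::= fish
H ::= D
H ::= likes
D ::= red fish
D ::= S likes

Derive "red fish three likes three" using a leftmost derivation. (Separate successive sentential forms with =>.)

S => H three => D three => S likes three => H three likes three => D three likes three => red fish three likes three

S => H three   [S ::= H three]
H three => D three   [H ::= D]
D three => S likes three   [D ::= S likes]
S likes three => H three likes three   [S ::= H three]
H three likes three => D three likes three   [H ::= D]
D three likes three => red fish three likes three   [D ::= red fish]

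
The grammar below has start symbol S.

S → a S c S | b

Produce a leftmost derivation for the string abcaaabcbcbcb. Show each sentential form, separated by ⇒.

S ⇒ aScS ⇒ abcS ⇒ abcaScS ⇒ abcaaScScS ⇒ abcaaaScScScS ⇒ abcaaabcScScS ⇒ abcaaabcbcScS ⇒ abcaaabcbcbcS ⇒ abcaaabcbcbcb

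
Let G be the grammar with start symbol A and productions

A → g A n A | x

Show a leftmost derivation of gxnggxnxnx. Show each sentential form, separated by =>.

A => gAnA => gxnA => gxngAnA => gxnggAnAnA => gxnggxnAnA => gxnggxnxnA => gxnggxnxnx

A => gAnA   [A → g A n A]
gAnA => gxnA   [A → x]
gxnA => gxngAnA   [A → g A n A]
gxngAnA => gxnggAnAnA   [A → g A n A]
gxnggAnAnA => gxnggxnAnA   [A → x]
gxnggxnAnA => gxnggxnxnA   [A → x]
gxnggxnxnA => gxnggxnxnx   [A → x]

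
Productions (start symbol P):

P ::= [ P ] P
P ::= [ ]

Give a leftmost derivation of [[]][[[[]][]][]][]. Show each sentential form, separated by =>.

P => [P]P   [P ::= [ P ] P]
[P]P => [[]]P   [P ::= [ ]]
[[]]P => [[]][P]P   [P ::= [ P ] P]
[[]][P]P => [[]][[P]P]P   [P ::= [ P ] P]
[[]][[P]P]P => [[]][[[P]P]P]P   [P ::= [ P ] P]
[[]][[[P]P]P]P => [[]][[[[]]P]P]P   [P ::= [ ]]
[[]][[[[]]P]P]P => [[]][[[[]][]]P]P   [P ::= [ ]]
[[]][[[[]][]]P]P => [[]][[[[]][]][]]P   [P ::= [ ]]
[[]][[[[]][]][]]P => [[]][[[[]][]][]][]   [P ::= [ ]]

P=>[P]P=>[[]]P=>[[]][P]P=>[[]][[P]P]P=>[[]][[[P]P]P]P=>[[]][[[[]]P]P]P=>[[]][[[[]][]]P]P=>[[]][[[[]][]][]]P=>[[]][[[[]][]][]][]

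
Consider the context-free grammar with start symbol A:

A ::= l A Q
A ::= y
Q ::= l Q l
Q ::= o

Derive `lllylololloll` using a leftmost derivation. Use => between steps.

A => lAQ   [A ::= l A Q]
lAQ => llAQQ   [A ::= l A Q]
llAQQ => lllAQQQ   [A ::= l A Q]
lllAQQQ => lllyQQQ   [A ::= y]
lllyQQQ => lllylQlQQ   [Q ::= l Q l]
lllylQlQQ => lllylolQQ   [Q ::= o]
lllylolQQ => lllyloloQ   [Q ::= o]
lllyloloQ => lllylololQl   [Q ::= l Q l]
lllylololQl => lllylolollQll   [Q ::= l Q l]
lllylolollQll => lllylololloll   [Q ::= o]

A => lAQ => llAQQ => lllAQQQ => lllyQQQ => lllylQlQQ => lllylolQQ => lllyloloQ => lllylololQl => lllylolollQll => lllylololloll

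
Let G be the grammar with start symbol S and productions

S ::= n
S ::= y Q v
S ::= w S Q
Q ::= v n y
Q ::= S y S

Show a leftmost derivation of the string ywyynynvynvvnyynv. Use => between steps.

S=>yQv=>ySySv=>ywSQySv=>ywyQvQySv=>ywySySvQySv=>ywyyQvySvQySv=>ywyySySvySvQySv=>ywyynySvySvQySv=>ywyynynvySvQySv=>ywyynynvynvQySv=>ywyynynvynvvnyySv=>ywyynynvynvvnyynv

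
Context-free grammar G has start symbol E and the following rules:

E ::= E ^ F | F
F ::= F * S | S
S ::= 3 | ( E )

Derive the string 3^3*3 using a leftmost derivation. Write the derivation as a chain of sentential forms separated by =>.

E=>E^F=>F^F=>S^F=>3^F=>3^F*S=>3^S*S=>3^3*S=>3^3*3

E => E^F   [E ::= E ^ F]
E^F => F^F   [E ::= F]
F^F => S^F   [F ::= S]
S^F => 3^F   [S ::= 3]
3^F => 3^F*S   [F ::= F * S]
3^F*S => 3^S*S   [F ::= S]
3^S*S => 3^3*S   [S ::= 3]
3^3*S => 3^3*3   [S ::= 3]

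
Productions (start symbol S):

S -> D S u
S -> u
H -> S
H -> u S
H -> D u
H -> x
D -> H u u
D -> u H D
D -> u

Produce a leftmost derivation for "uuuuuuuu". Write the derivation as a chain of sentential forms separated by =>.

S => DSu   [S -> D S u]
DSu => HuuSu   [D -> H u u]
HuuSu => DuuuSu   [H -> D u]
DuuuSu => uuuuSu   [D -> u]
uuuuSu => uuuuDSuu   [S -> D S u]
uuuuDSuu => uuuuuSuu   [D -> u]
uuuuuSuu => uuuuuuuu   [S -> u]

S=>DSu=>HuuSu=>DuuuSu=>uuuuSu=>uuuuDSuu=>uuuuuSuu=>uuuuuuuu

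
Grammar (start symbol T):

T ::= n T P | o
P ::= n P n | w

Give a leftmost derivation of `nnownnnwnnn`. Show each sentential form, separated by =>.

T => nTP   [T ::= n T P]
nTP => nnTPP   [T ::= n T P]
nnTPP => nnoPP   [T ::= o]
nnoPP => nnowP   [P ::= w]
nnowP => nnownPn   [P ::= n P n]
nnownPn => nnownnPnn   [P ::= n P n]
nnownnPnn => nnownnnPnnn   [P ::= n P n]
nnownnnPnnn => nnownnnwnnn   [P ::= w]

T => nTP => nnTPP => nnoPP => nnowP => nnownPn => nnownnPnn => nnownnnPnnn => nnownnnwnnn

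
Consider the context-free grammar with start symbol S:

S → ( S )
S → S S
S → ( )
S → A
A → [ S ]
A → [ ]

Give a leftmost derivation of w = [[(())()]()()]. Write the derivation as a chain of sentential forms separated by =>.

S => A   [S → A]
A => [S]   [A → [ S ]]
[S] => [SS]   [S → S S]
[SS] => [SSS]   [S → S S]
[SSS] => [ASS]   [S → A]
[ASS] => [[S]SS]   [A → [ S ]]
[[S]SS] => [[SS]SS]   [S → S S]
[[SS]SS] => [[(S)S]SS]   [S → ( S )]
[[(S)S]SS] => [[(())S]SS]   [S → ( )]
[[(())S]SS] => [[(())()]SS]   [S → ( )]
[[(())()]SS] => [[(())()]()S]   [S → ( )]
[[(())()]()S] => [[(())()]()()]   [S → ( )]

S => A => [S] => [SS] => [SSS] => [ASS] => [[S]SS] => [[SS]SS] => [[(S)S]SS] => [[(())S]SS] => [[(())()]SS] => [[(())()]()S] => [[(())()]()()]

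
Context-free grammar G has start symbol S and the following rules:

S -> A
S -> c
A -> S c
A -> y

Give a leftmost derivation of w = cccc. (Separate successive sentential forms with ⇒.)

S ⇒ A   [S -> A]
A ⇒ Sc   [A -> S c]
Sc ⇒ Ac   [S -> A]
Ac ⇒ Scc   [A -> S c]
Scc ⇒ Acc   [S -> A]
Acc ⇒ Sccc   [A -> S c]
Sccc ⇒ cccc   [S -> c]

S ⇒ A ⇒ Sc ⇒ Ac ⇒ Scc ⇒ Acc ⇒ Sccc ⇒ cccc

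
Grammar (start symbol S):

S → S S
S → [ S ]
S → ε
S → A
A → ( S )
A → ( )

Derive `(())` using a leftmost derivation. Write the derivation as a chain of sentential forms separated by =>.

S => A => (S) => (SS) => (AS) => (()S) => (())

S => A   [S → A]
A => (S)   [A → ( S )]
(S) => (SS)   [S → S S]
(SS) => (AS)   [S → A]
(AS) => (()S)   [A → ( )]
(()S) => (())   [S → ε]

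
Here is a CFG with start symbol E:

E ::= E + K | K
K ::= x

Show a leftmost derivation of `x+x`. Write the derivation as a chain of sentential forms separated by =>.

E=>E+K=>K+K=>x+K=>x+x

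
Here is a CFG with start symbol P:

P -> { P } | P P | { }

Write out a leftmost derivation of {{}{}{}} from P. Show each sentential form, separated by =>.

P=>{P}=>{PP}=>{PPP}=>{{}PP}=>{{}{}P}=>{{}{}{}}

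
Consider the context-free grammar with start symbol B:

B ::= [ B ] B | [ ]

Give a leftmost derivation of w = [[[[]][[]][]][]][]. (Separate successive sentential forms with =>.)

B=>[B]B=>[[B]B]B=>[[[B]B]B]B=>[[[[]]B]B]B=>[[[[]][B]B]B]B=>[[[[]][[]]B]B]B=>[[[[]][[]][]]B]B=>[[[[]][[]][]][]]B=>[[[[]][[]][]][]][]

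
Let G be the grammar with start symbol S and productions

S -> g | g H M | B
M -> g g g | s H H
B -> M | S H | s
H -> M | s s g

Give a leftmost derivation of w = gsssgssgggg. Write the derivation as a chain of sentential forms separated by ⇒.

S⇒gHM⇒gMM⇒gsHHM⇒gsssgHM⇒gsssgssgM⇒gsssgssgggg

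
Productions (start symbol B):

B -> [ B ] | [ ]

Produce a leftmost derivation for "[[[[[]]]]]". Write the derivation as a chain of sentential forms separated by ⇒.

B ⇒ [B] ⇒ [[B]] ⇒ [[[B]]] ⇒ [[[[B]]]] ⇒ [[[[[]]]]]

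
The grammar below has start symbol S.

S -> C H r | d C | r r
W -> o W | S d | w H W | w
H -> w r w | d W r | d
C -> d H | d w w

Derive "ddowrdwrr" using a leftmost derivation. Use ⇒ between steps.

S ⇒ CHr   [S -> C H r]
CHr ⇒ dHHr   [C -> d H]
dHHr ⇒ ddWrHr   [H -> d W r]
ddWrHr ⇒ ddoWrHr   [W -> o W]
ddoWrHr ⇒ ddowrHr   [W -> w]
ddowrHr ⇒ ddowrdWrr   [H -> d W r]
ddowrdWrr ⇒ ddowrdwrr   [W -> w]

S ⇒ CHr ⇒ dHHr ⇒ ddWrHr ⇒ ddoWrHr ⇒ ddowrHr ⇒ ddowrdWrr ⇒ ddowrdwrr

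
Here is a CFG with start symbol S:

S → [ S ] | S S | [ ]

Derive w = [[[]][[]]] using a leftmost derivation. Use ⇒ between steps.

S ⇒ [S] ⇒ [SS] ⇒ [[S]S] ⇒ [[[]]S] ⇒ [[[]][S]] ⇒ [[[]][[]]]

S ⇒ [S]   [S → [ S ]]
[S] ⇒ [SS]   [S → S S]
[SS] ⇒ [[S]S]   [S → [ S ]]
[[S]S] ⇒ [[[]]S]   [S → [ ]]
[[[]]S] ⇒ [[[]][S]]   [S → [ S ]]
[[[]][S]] ⇒ [[[]][[]]]   [S → [ ]]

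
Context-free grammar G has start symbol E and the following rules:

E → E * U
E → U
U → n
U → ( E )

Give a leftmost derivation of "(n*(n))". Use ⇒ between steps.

E ⇒ U ⇒ (E) ⇒ (E*U) ⇒ (U*U) ⇒ (n*U) ⇒ (n*(E)) ⇒ (n*(U)) ⇒ (n*(n))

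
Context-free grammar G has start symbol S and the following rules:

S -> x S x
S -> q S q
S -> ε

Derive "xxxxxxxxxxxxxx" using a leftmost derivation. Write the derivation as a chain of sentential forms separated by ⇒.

S ⇒ xSx   [S -> x S x]
xSx ⇒ xxSxx   [S -> x S x]
xxSxx ⇒ xxxSxxx   [S -> x S x]
xxxSxxx ⇒ xxxxSxxxx   [S -> x S x]
xxxxSxxxx ⇒ xxxxxSxxxxx   [S -> x S x]
xxxxxSxxxxx ⇒ xxxxxxSxxxxxx   [S -> x S x]
xxxxxxSxxxxxx ⇒ xxxxxxxSxxxxxxx   [S -> x S x]
xxxxxxxSxxxxxxx ⇒ xxxxxxxxxxxxxx   [S -> ε]

S ⇒ xSx ⇒ xxSxx ⇒ xxxSxxx ⇒ xxxxSxxxx ⇒ xxxxxSxxxxx ⇒ xxxxxxSxxxxxx ⇒ xxxxxxxSxxxxxxx ⇒ xxxxxxxxxxxxxx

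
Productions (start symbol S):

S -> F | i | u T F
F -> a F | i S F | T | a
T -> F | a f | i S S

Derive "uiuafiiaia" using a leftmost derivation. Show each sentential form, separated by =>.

S => uTF => uiSSF => uiuTFSF => uiuafFSF => uiuafiSFSF => uiuafiiFSF => uiuafiiaSF => uiuafiiaiF => uiuafiiaia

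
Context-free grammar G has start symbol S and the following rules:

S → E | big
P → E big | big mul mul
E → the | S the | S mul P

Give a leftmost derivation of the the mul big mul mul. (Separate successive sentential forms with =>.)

S => E   [S → E]
E => S mul P   [E → S mul P]
S mul P => E mul P   [S → E]
E mul P => S the mul P   [E → S the]
S the mul P => E the mul P   [S → E]
E the mul P => the the mul P   [E → the]
the the mul P => the the mul big mul mul   [P → big mul mul]

S => E => S mul P => E mul P => S the mul P => E the mul P => the the mul P => the the mul big mul mul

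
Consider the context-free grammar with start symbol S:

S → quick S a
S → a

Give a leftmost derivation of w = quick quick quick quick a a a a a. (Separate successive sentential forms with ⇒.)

S ⇒ quick S a   [S → quick S a]
quick S a ⇒ quick quick S a a   [S → quick S a]
quick quick S a a ⇒ quick quick quick S a a a   [S → quick S a]
quick quick quick S a a a ⇒ quick quick quick quick S a a a a   [S → quick S a]
quick quick quick quick S a a a a ⇒ quick quick quick quick a a a a a   [S → a]

S ⇒ quick S a ⇒ quick quick S a a ⇒ quick quick quick S a a a ⇒ quick quick quick quick S a a a a ⇒ quick quick quick quick a a a a a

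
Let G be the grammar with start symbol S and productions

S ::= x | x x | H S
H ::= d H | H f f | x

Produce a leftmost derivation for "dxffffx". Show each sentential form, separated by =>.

S => HS => dHS => dHffS => dHffffS => dxffffS => dxffffx

S => HS   [S ::= H S]
HS => dHS   [H ::= d H]
dHS => dHffS   [H ::= H f f]
dHffS => dHffffS   [H ::= H f f]
dHffffS => dxffffS   [H ::= x]
dxffffS => dxffffx   [S ::= x]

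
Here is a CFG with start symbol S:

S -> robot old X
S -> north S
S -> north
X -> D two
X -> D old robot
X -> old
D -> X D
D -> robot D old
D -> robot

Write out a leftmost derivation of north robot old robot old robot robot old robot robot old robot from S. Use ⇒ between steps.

S ⇒ north S   [S -> north S]
north S ⇒ north robot old X   [S -> robot old X]
north robot old X ⇒ north robot old D old robot   [X -> D old robot]
north robot old D old robot ⇒ north robot old X D old robot   [D -> X D]
north robot old X D old robot ⇒ north robot old D old robot D old robot   [X -> D old robot]
north robot old D old robot D old robot ⇒ north robot old X D old robot D old robot   [D -> X D]
north robot old X D old robot D old robot ⇒ north robot old D old robot D old robot D old robot   [X -> D old robot]
north robot old D old robot D old robot D old robot ⇒ north robot old robot old robot D old robot D old robot   [D -> robot]
north robot old robot old robot D old robot D old robot ⇒ north robot old robot old robot robot old robot D old robot   [D -> robot]
north robot old robot old robot robot old robot D old robot ⇒ north robot old robot old robot robot old robot robot old robot   [D -> robot]

S ⇒ north S ⇒ north robot old X ⇒ north robot old D old robot ⇒ north robot old X D old robot ⇒ north robot old D old robot D old robot ⇒ north robot old X D old robot D old robot ⇒ north robot old D old robot D old robot D old robot ⇒ north robot old robot old robot D old robot D old robot ⇒ north robot old robot old robot robot old robot D old robot ⇒ north robot old robot old robot robot old robot robot old robot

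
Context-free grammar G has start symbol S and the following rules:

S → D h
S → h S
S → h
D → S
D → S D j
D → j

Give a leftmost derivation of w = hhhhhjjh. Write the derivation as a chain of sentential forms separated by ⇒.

S ⇒ hS   [S → h S]
hS ⇒ hhS   [S → h S]
hhS ⇒ hhDh   [S → D h]
hhDh ⇒ hhSDjh   [D → S D j]
hhSDjh ⇒ hhhSDjh   [S → h S]
hhhSDjh ⇒ hhhhSDjh   [S → h S]
hhhhSDjh ⇒ hhhhhDjh   [S → h]
hhhhhDjh ⇒ hhhhhjjh   [D → j]

S ⇒ hS ⇒ hhS ⇒ hhDh ⇒ hhSDjh ⇒ hhhSDjh ⇒ hhhhSDjh ⇒ hhhhhDjh ⇒ hhhhhjjh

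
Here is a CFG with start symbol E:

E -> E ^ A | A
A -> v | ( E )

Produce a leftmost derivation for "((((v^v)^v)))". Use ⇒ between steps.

E ⇒ A ⇒ (E) ⇒ (A) ⇒ ((E)) ⇒ ((A)) ⇒ (((E))) ⇒ (((E^A))) ⇒ (((A^A))) ⇒ ((((E)^A))) ⇒ ((((E^A)^A))) ⇒ ((((A^A)^A))) ⇒ ((((v^A)^A))) ⇒ ((((v^v)^A))) ⇒ ((((v^v)^v)))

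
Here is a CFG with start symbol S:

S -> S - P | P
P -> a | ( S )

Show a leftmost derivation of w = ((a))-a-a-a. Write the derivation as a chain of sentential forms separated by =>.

S => S-P   [S -> S - P]
S-P => S-P-P   [S -> S - P]
S-P-P => S-P-P-P   [S -> S - P]
S-P-P-P => P-P-P-P   [S -> P]
P-P-P-P => (S)-P-P-P   [P -> ( S )]
(S)-P-P-P => (P)-P-P-P   [S -> P]
(P)-P-P-P => ((S))-P-P-P   [P -> ( S )]
((S))-P-P-P => ((P))-P-P-P   [S -> P]
((P))-P-P-P => ((a))-P-P-P   [P -> a]
((a))-P-P-P => ((a))-a-P-P   [P -> a]
((a))-a-P-P => ((a))-a-a-P   [P -> a]
((a))-a-a-P => ((a))-a-a-a   [P -> a]

S => S-P => S-P-P => S-P-P-P => P-P-P-P => (S)-P-P-P => (P)-P-P-P => ((S))-P-P-P => ((P))-P-P-P => ((a))-P-P-P => ((a))-a-P-P => ((a))-a-a-P => ((a))-a-a-a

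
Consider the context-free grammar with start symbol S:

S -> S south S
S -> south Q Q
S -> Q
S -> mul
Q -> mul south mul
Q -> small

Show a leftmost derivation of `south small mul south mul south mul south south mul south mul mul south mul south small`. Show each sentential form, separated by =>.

S => S south S => S south S south S => south Q Q south S south S => south small Q south S south S => south small mul south mul south S south S => south small mul south mul south S south S south S => south small mul south mul south mul south S south S => south small mul south mul south mul south south Q Q south S => south small mul south mul south mul south south mul south mul Q south S => south small mul south mul south mul south south mul south mul mul south mul south S => south small mul south mul south mul south south mul south mul mul south mul south Q => south small mul south mul south mul south south mul south mul mul south mul south small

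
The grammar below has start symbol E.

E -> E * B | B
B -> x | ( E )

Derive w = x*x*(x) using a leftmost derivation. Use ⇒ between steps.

E ⇒ E*B   [E -> E * B]
E*B ⇒ E*B*B   [E -> E * B]
E*B*B ⇒ B*B*B   [E -> B]
B*B*B ⇒ x*B*B   [B -> x]
x*B*B ⇒ x*x*B   [B -> x]
x*x*B ⇒ x*x*(E)   [B -> ( E )]
x*x*(E) ⇒ x*x*(B)   [E -> B]
x*x*(B) ⇒ x*x*(x)   [B -> x]

E ⇒ E*B ⇒ E*B*B ⇒ B*B*B ⇒ x*B*B ⇒ x*x*B ⇒ x*x*(E) ⇒ x*x*(B) ⇒ x*x*(x)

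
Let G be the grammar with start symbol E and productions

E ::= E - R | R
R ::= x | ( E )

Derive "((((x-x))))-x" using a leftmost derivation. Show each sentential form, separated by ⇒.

E ⇒ E-R ⇒ R-R ⇒ (E)-R ⇒ (R)-R ⇒ ((E))-R ⇒ ((R))-R ⇒ (((E)))-R ⇒ (((R)))-R ⇒ ((((E))))-R ⇒ ((((E-R))))-R ⇒ ((((R-R))))-R ⇒ ((((x-R))))-R ⇒ ((((x-x))))-R ⇒ ((((x-x))))-x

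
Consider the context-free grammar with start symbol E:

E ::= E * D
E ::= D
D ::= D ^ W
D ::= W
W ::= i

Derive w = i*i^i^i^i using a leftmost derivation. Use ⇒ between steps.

E ⇒ E*D ⇒ D*D ⇒ W*D ⇒ i*D ⇒ i*D^W ⇒ i*D^W^W ⇒ i*D^W^W^W ⇒ i*W^W^W^W ⇒ i*i^W^W^W ⇒ i*i^i^W^W ⇒ i*i^i^i^W ⇒ i*i^i^i^i

E ⇒ E*D   [E ::= E * D]
E*D ⇒ D*D   [E ::= D]
D*D ⇒ W*D   [D ::= W]
W*D ⇒ i*D   [W ::= i]
i*D ⇒ i*D^W   [D ::= D ^ W]
i*D^W ⇒ i*D^W^W   [D ::= D ^ W]
i*D^W^W ⇒ i*D^W^W^W   [D ::= D ^ W]
i*D^W^W^W ⇒ i*W^W^W^W   [D ::= W]
i*W^W^W^W ⇒ i*i^W^W^W   [W ::= i]
i*i^W^W^W ⇒ i*i^i^W^W   [W ::= i]
i*i^i^W^W ⇒ i*i^i^i^W   [W ::= i]
i*i^i^i^W ⇒ i*i^i^i^i   [W ::= i]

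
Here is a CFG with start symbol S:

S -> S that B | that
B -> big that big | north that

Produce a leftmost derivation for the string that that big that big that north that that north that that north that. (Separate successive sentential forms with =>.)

S => S that B   [S -> S that B]
S that B => S that B that B   [S -> S that B]
S that B that B => S that B that B that B   [S -> S that B]
S that B that B that B => S that B that B that B that B   [S -> S that B]
S that B that B that B that B => that that B that B that B that B   [S -> that]
that that B that B that B that B => that that big that big that B that B that B   [B -> big that big]
that that big that big that B that B that B => that that big that big that north that that B that B   [B -> north that]
that that big that big that north that that B that B => that that big that big that north that that north that that B   [B -> north that]
that that big that big that north that that north that that B => that that big that big that north that that north that that north that   [B -> north that]

S => S that B => S that B that B => S that B that B that B => S that B that B that B that B => that that B that B that B that B => that that big that big that B that B that B => that that big that big that north that that B that B => that that big that big that north that that north that that B => that that big that big that north that that north that that north that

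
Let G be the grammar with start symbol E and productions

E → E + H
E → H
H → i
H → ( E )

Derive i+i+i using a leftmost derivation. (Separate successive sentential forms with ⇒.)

E ⇒ E+H ⇒ E+H+H ⇒ H+H+H ⇒ i+H+H ⇒ i+i+H ⇒ i+i+i

E ⇒ E+H   [E → E + H]
E+H ⇒ E+H+H   [E → E + H]
E+H+H ⇒ H+H+H   [E → H]
H+H+H ⇒ i+H+H   [H → i]
i+H+H ⇒ i+i+H   [H → i]
i+i+H ⇒ i+i+i   [H → i]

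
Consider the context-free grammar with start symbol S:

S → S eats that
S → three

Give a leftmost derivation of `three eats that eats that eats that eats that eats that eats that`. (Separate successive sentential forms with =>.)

S => S eats that => S eats that eats that => S eats that eats that eats that => S eats that eats that eats that eats that => S eats that eats that eats that eats that eats that => S eats that eats that eats that eats that eats that eats that => three eats that eats that eats that eats that eats that eats that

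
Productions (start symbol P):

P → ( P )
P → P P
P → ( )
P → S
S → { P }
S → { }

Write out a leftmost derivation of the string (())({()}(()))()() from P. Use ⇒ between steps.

P⇒PP⇒PPP⇒(P)PP⇒(())PP⇒(())PPP⇒(())(P)PP⇒(())(PP)PP⇒(())(SP)PP⇒(())({P}P)PP⇒(())({()}P)PP⇒(())({()}(P))PP⇒(())({()}(()))PP⇒(())({()}(()))()P⇒(())({()}(()))()()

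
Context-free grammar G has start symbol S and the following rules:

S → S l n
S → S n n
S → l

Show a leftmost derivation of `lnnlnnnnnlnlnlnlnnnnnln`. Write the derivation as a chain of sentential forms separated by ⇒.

S ⇒ Sln ⇒ Snnln ⇒ Snnnnln ⇒ Slnnnnnln ⇒ Slnlnnnnnln ⇒ Slnlnlnnnnnln ⇒ Slnlnlnlnnnnnln ⇒ Snnlnlnlnlnnnnnln ⇒ Snnnnlnlnlnlnnnnnln ⇒ Slnnnnnlnlnlnlnnnnnln ⇒ Snnlnnnnnlnlnlnlnnnnnln ⇒ lnnlnnnnnlnlnlnlnnnnnln

S ⇒ Sln   [S → S l n]
Sln ⇒ Snnln   [S → S n n]
Snnln ⇒ Snnnnln   [S → S n n]
Snnnnln ⇒ Slnnnnnln   [S → S l n]
Slnnnnnln ⇒ Slnlnnnnnln   [S → S l n]
Slnlnnnnnln ⇒ Slnlnlnnnnnln   [S → S l n]
Slnlnlnnnnnln ⇒ Slnlnlnlnnnnnln   [S → S l n]
Slnlnlnlnnnnnln ⇒ Snnlnlnlnlnnnnnln   [S → S n n]
Snnlnlnlnlnnnnnln ⇒ Snnnnlnlnlnlnnnnnln   [S → S n n]
Snnnnlnlnlnlnnnnnln ⇒ Slnnnnnlnlnlnlnnnnnln   [S → S l n]
Slnnnnnlnlnlnlnnnnnln ⇒ Snnlnnnnnlnlnlnlnnnnnln   [S → S n n]
Snnlnnnnnlnlnlnlnnnnnln ⇒ lnnlnnnnnlnlnlnlnnnnnln   [S → l]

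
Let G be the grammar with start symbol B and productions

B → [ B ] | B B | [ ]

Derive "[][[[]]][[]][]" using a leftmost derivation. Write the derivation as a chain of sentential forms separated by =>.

B => BB   [B → B B]
BB => BBB   [B → B B]
BBB => []BB   [B → [ ]]
[]BB => [][B]B   [B → [ B ]]
[][B]B => [][[B]]B   [B → [ B ]]
[][[B]]B => [][[[]]]B   [B → [ ]]
[][[[]]]B => [][[[]]]BB   [B → B B]
[][[[]]]BB => [][[[]]][B]B   [B → [ B ]]
[][[[]]][B]B => [][[[]]][[]]B   [B → [ ]]
[][[[]]][[]]B => [][[[]]][[]][]   [B → [ ]]

B=>BB=>BBB=>[]BB=>[][B]B=>[][[B]]B=>[][[[]]]B=>[][[[]]]BB=>[][[[]]][B]B=>[][[[]]][[]]B=>[][[[]]][[]][]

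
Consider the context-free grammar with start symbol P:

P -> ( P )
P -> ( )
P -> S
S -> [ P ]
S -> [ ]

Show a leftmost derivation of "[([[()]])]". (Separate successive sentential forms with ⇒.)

P ⇒ S   [P -> S]
S ⇒ [P]   [S -> [ P ]]
[P] ⇒ [(P)]   [P -> ( P )]
[(P)] ⇒ [(S)]   [P -> S]
[(S)] ⇒ [([P])]   [S -> [ P ]]
[([P])] ⇒ [([S])]   [P -> S]
[([S])] ⇒ [([[P]])]   [S -> [ P ]]
[([[P]])] ⇒ [([[()]])]   [P -> ( )]

P⇒S⇒[P]⇒[(P)]⇒[(S)]⇒[([P])]⇒[([S])]⇒[([[P]])]⇒[([[()]])]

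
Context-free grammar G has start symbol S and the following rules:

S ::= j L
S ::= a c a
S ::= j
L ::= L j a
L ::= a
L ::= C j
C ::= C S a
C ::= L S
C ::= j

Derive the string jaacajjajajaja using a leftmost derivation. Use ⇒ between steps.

S ⇒ jL ⇒ jLja ⇒ jLjaja ⇒ jLjajaja ⇒ jLjajajaja ⇒ jCjjajajaja ⇒ jLSjjajajaja ⇒ jaSjjajajaja ⇒ jaacajjajajaja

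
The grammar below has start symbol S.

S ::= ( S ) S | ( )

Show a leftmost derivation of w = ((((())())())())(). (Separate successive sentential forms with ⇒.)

S ⇒ (S)S   [S ::= ( S ) S]
(S)S ⇒ ((S)S)S   [S ::= ( S ) S]
((S)S)S ⇒ (((S)S)S)S   [S ::= ( S ) S]
(((S)S)S)S ⇒ ((((S)S)S)S)S   [S ::= ( S ) S]
((((S)S)S)S)S ⇒ ((((())S)S)S)S   [S ::= ( )]
((((())S)S)S)S ⇒ ((((())())S)S)S   [S ::= ( )]
((((())())S)S)S ⇒ ((((())())())S)S   [S ::= ( )]
((((())())())S)S ⇒ ((((())())())())S   [S ::= ( )]
((((())())())())S ⇒ ((((())())())())()   [S ::= ( )]

S ⇒ (S)S ⇒ ((S)S)S ⇒ (((S)S)S)S ⇒ ((((S)S)S)S)S ⇒ ((((())S)S)S)S ⇒ ((((())())S)S)S ⇒ ((((())())())S)S ⇒ ((((())())())())S ⇒ ((((())())())())()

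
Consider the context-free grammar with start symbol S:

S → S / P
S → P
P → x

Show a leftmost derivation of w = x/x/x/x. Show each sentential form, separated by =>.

S => S/P => S/P/P => S/P/P/P => P/P/P/P => x/P/P/P => x/x/P/P => x/x/x/P => x/x/x/x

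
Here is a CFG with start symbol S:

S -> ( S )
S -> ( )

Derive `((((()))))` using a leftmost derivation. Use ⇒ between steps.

S ⇒ (S) ⇒ ((S)) ⇒ (((S))) ⇒ ((((S)))) ⇒ ((((()))))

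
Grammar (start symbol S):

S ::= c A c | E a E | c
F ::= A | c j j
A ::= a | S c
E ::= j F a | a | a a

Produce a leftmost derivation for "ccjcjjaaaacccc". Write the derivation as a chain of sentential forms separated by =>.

S => cAc   [S ::= c A c]
cAc => cScc   [A ::= S c]
cScc => ccAccc   [S ::= c A c]
ccAccc => ccScccc   [A ::= S c]
ccScccc => ccEaEcccc   [S ::= E a E]
ccEaEcccc => ccjFaaEcccc   [E ::= j F a]
ccjFaaEcccc => ccjcjjaaEcccc   [F ::= c j j]
ccjcjjaaEcccc => ccjcjjaaaacccc   [E ::= a a]

S => cAc => cScc => ccAccc => ccScccc => ccEaEcccc => ccjFaaEcccc => ccjcjjaaEcccc => ccjcjjaaaacccc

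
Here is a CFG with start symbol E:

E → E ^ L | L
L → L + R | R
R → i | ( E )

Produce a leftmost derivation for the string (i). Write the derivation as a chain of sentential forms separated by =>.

E => L => R => (E) => (L) => (R) => (i)

E => L   [E → L]
L => R   [L → R]
R => (E)   [R → ( E )]
(E) => (L)   [E → L]
(L) => (R)   [L → R]
(R) => (i)   [R → i]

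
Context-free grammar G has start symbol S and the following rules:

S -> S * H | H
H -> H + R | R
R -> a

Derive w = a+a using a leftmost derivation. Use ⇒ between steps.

S ⇒ H   [S -> H]
H ⇒ H+R   [H -> H + R]
H+R ⇒ R+R   [H -> R]
R+R ⇒ a+R   [R -> a]
a+R ⇒ a+a   [R -> a]

S⇒H⇒H+R⇒R+R⇒a+R⇒a+a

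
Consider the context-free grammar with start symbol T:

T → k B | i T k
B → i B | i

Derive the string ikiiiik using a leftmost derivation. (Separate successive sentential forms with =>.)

T => iTk   [T → i T k]
iTk => ikBk   [T → k B]
ikBk => ikiBk   [B → i B]
ikiBk => ikiiBk   [B → i B]
ikiiBk => ikiiiBk   [B → i B]
ikiiiBk => ikiiiik   [B → i]

T => iTk => ikBk => ikiBk => ikiiBk => ikiiiBk => ikiiiik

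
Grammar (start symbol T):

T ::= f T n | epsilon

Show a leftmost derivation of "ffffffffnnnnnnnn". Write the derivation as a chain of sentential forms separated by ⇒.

T ⇒ fTn   [T ::= f T n]
fTn ⇒ ffTnn   [T ::= f T n]
ffTnn ⇒ fffTnnn   [T ::= f T n]
fffTnnn ⇒ ffffTnnnn   [T ::= f T n]
ffffTnnnn ⇒ fffffTnnnnn   [T ::= f T n]
fffffTnnnnn ⇒ ffffffTnnnnnn   [T ::= f T n]
ffffffTnnnnnn ⇒ fffffffTnnnnnnn   [T ::= f T n]
fffffffTnnnnnnn ⇒ ffffffffTnnnnnnnn   [T ::= f T n]
ffffffffTnnnnnnnn ⇒ ffffffffnnnnnnnn   [T ::= epsilon]

T ⇒ fTn ⇒ ffTnn ⇒ fffTnnn ⇒ ffffTnnnn ⇒ fffffTnnnnn ⇒ ffffffTnnnnnn ⇒ fffffffTnnnnnnn ⇒ ffffffffTnnnnnnnn ⇒ ffffffffnnnnnnnn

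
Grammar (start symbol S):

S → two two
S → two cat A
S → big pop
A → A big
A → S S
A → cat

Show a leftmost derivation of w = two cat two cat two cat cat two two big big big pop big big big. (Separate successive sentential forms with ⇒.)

S ⇒ two cat A ⇒ two cat A big ⇒ two cat A big big ⇒ two cat A big big big ⇒ two cat S S big big big ⇒ two cat two cat A S big big big ⇒ two cat two cat A big S big big big ⇒ two cat two cat A big big S big big big ⇒ two cat two cat S S big big S big big big ⇒ two cat two cat two cat A S big big S big big big ⇒ two cat two cat two cat cat S big big S big big big ⇒ two cat two cat two cat cat two two big big S big big big ⇒ two cat two cat two cat cat two two big big big pop big big big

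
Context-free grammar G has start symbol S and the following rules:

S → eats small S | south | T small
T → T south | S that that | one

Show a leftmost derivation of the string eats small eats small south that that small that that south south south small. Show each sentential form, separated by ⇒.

S ⇒ eats small S   [S → eats small S]
eats small S ⇒ eats small eats small S   [S → eats small S]
eats small eats small S ⇒ eats small eats small T small   [S → T small]
eats small eats small T small ⇒ eats small eats small T south small   [T → T south]
eats small eats small T south small ⇒ eats small eats small T south south small   [T → T south]
eats small eats small T south south small ⇒ eats small eats small T south south south small   [T → T south]
eats small eats small T south south south small ⇒ eats small eats small S that that south south south small   [T → S that that]
eats small eats small S that that south south south small ⇒ eats small eats small T small that that south south south small   [S → T small]
eats small eats small T small that that south south south small ⇒ eats small eats small S that that small that that south south south small   [T → S that that]
eats small eats small S that that small that that south south south small ⇒ eats small eats small south that that small that that south south south small   [S → south]

S ⇒ eats small S ⇒ eats small eats small S ⇒ eats small eats small T small ⇒ eats small eats small T south small ⇒ eats small eats small T south south small ⇒ eats small eats small T south south south small ⇒ eats small eats small S that that south south south small ⇒ eats small eats small T small that that south south south small ⇒ eats small eats small S that that small that that south south south small ⇒ eats small eats small south that that small that that south south south small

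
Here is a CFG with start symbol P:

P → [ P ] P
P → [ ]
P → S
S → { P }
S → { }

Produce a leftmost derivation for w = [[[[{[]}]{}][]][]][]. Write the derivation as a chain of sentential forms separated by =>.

P => [P]P   [P → [ P ] P]
[P]P => [[P]P]P   [P → [ P ] P]
[[P]P]P => [[[P]P]P]P   [P → [ P ] P]
[[[P]P]P]P => [[[[P]P]P]P]P   [P → [ P ] P]
[[[[P]P]P]P]P => [[[[S]P]P]P]P   [P → S]
[[[[S]P]P]P]P => [[[[{P}]P]P]P]P   [S → { P }]
[[[[{P}]P]P]P]P => [[[[{[]}]P]P]P]P   [P → [ ]]
[[[[{[]}]P]P]P]P => [[[[{[]}]S]P]P]P   [P → S]
[[[[{[]}]S]P]P]P => [[[[{[]}]{}]P]P]P   [S → { }]
[[[[{[]}]{}]P]P]P => [[[[{[]}]{}][]]P]P   [P → [ ]]
[[[[{[]}]{}][]]P]P => [[[[{[]}]{}][]][]]P   [P → [ ]]
[[[[{[]}]{}][]][]]P => [[[[{[]}]{}][]][]][]   [P → [ ]]

P=>[P]P=>[[P]P]P=>[[[P]P]P]P=>[[[[P]P]P]P]P=>[[[[S]P]P]P]P=>[[[[{P}]P]P]P]P=>[[[[{[]}]P]P]P]P=>[[[[{[]}]S]P]P]P=>[[[[{[]}]{}]P]P]P=>[[[[{[]}]{}][]]P]P=>[[[[{[]}]{}][]][]]P=>[[[[{[]}]{}][]][]][]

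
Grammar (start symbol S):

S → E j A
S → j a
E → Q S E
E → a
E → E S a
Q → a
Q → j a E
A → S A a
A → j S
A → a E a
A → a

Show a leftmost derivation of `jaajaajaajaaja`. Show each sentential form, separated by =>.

S => EjA => QSEjA => jaESEjA => jaESaSEjA => jaQSESaSEjA => jaaSESaSEjA => jaajaESaSEjA => jaajaaSaSEjA => jaajaajaaSEjA => jaajaajaajaEjA => jaajaajaajaajA => jaajaajaajaaja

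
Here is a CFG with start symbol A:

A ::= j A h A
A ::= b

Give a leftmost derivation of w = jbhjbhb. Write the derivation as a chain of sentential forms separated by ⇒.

A ⇒ jAhA ⇒ jbhA ⇒ jbhjAhA ⇒ jbhjbhA ⇒ jbhjbhb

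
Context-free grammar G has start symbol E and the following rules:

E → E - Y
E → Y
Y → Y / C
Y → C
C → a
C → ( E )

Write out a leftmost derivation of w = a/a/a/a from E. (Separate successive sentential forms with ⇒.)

E⇒Y⇒Y/C⇒Y/C/C⇒Y/C/C/C⇒C/C/C/C⇒a/C/C/C⇒a/a/C/C⇒a/a/a/C⇒a/a/a/a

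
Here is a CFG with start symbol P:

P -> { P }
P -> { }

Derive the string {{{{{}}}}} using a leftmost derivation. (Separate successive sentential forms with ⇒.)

P⇒{P}⇒{{P}}⇒{{{P}}}⇒{{{{P}}}}⇒{{{{{}}}}}

P ⇒ {P}   [P -> { P }]
{P} ⇒ {{P}}   [P -> { P }]
{{P}} ⇒ {{{P}}}   [P -> { P }]
{{{P}}} ⇒ {{{{P}}}}   [P -> { P }]
{{{{P}}}} ⇒ {{{{{}}}}}   [P -> { }]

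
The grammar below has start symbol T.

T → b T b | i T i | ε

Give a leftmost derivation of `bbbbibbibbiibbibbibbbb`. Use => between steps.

T => bTb => bbTbb => bbbTbbb => bbbbTbbbb => bbbbiTibbbb => bbbbibTbibbbb => bbbbibbTbbibbbb => bbbbibbiTibbibbbb => bbbbibbibTbibbibbbb => bbbbibbibbTbbibbibbbb => bbbbibbibbiTibbibbibbbb => bbbbibbibbiibbibbibbbb

T => bTb   [T → b T b]
bTb => bbTbb   [T → b T b]
bbTbb => bbbTbbb   [T → b T b]
bbbTbbb => bbbbTbbbb   [T → b T b]
bbbbTbbbb => bbbbiTibbbb   [T → i T i]
bbbbiTibbbb => bbbbibTbibbbb   [T → b T b]
bbbbibTbibbbb => bbbbibbTbbibbbb   [T → b T b]
bbbbibbTbbibbbb => bbbbibbiTibbibbbb   [T → i T i]
bbbbibbiTibbibbbb => bbbbibbibTbibbibbbb   [T → b T b]
bbbbibbibTbibbibbbb => bbbbibbibbTbbibbibbbb   [T → b T b]
bbbbibbibbTbbibbibbbb => bbbbibbibbiTibbibbibbbb   [T → i T i]
bbbbibbibbiTibbibbibbbb => bbbbibbibbiibbibbibbbb   [T → ε]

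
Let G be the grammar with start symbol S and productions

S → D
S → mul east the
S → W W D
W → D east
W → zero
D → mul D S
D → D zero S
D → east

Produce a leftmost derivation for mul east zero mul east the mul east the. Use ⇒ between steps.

S ⇒ D   [S → D]
D ⇒ mul D S   [D → mul D S]
mul D S ⇒ mul D zero S S   [D → D zero S]
mul D zero S S ⇒ mul east zero S S   [D → east]
mul east zero S S ⇒ mul east zero mul east the S   [S → mul east the]
mul east zero mul east the S ⇒ mul east zero mul east the mul east the   [S → mul east the]

S ⇒ D ⇒ mul D S ⇒ mul D zero S S ⇒ mul east zero S S ⇒ mul east zero mul east the S ⇒ mul east zero mul east the mul east the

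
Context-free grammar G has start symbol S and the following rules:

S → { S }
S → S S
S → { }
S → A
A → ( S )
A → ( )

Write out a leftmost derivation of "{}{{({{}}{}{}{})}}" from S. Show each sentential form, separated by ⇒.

S ⇒ SS ⇒ {}S ⇒ {}{S} ⇒ {}{{S}} ⇒ {}{{A}} ⇒ {}{{(S)}} ⇒ {}{{(SS)}} ⇒ {}{{(SSS)}} ⇒ {}{{(SSSS)}} ⇒ {}{{({S}SSS)}} ⇒ {}{{({{}}SSS)}} ⇒ {}{{({{}}{}SS)}} ⇒ {}{{({{}}{}{}S)}} ⇒ {}{{({{}}{}{}{})}}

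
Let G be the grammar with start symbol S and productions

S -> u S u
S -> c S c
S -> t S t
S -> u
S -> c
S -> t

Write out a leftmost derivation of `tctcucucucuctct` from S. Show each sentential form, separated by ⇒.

S ⇒ tSt   [S -> t S t]
tSt ⇒ tcSct   [S -> c S c]
tcSct ⇒ tctStct   [S -> t S t]
tctStct ⇒ tctcSctct   [S -> c S c]
tctcSctct ⇒ tctcuSuctct   [S -> u S u]
tctcuSuctct ⇒ tctcucScuctct   [S -> c S c]
tctcucScuctct ⇒ tctcucuSucuctct   [S -> u S u]
tctcucuSucuctct ⇒ tctcucucucuctct   [S -> c]

S ⇒ tSt ⇒ tcSct ⇒ tctStct ⇒ tctcSctct ⇒ tctcuSuctct ⇒ tctcucScuctct ⇒ tctcucuSucuctct ⇒ tctcucucucuctct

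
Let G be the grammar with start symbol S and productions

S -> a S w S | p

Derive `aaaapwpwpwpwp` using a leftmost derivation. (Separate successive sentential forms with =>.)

S => aSwS   [S -> a S w S]
aSwS => aaSwSwS   [S -> a S w S]
aaSwSwS => aaaSwSwSwS   [S -> a S w S]
aaaSwSwSwS => aaaaSwSwSwSwS   [S -> a S w S]
aaaaSwSwSwSwS => aaaapwSwSwSwS   [S -> p]
aaaapwSwSwSwS => aaaapwpwSwSwS   [S -> p]
aaaapwpwSwSwS => aaaapwpwpwSwS   [S -> p]
aaaapwpwpwSwS => aaaapwpwpwpwS   [S -> p]
aaaapwpwpwpwS => aaaapwpwpwpwp   [S -> p]

S => aSwS => aaSwSwS => aaaSwSwSwS => aaaaSwSwSwSwS => aaaapwSwSwSwS => aaaapwpwSwSwS => aaaapwpwpwSwS => aaaapwpwpwpwS => aaaapwpwpwpwp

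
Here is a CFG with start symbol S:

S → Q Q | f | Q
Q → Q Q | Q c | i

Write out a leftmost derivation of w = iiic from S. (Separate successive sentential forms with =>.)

S=>QQ=>iQ=>iQc=>iQQc=>iiQc=>iiic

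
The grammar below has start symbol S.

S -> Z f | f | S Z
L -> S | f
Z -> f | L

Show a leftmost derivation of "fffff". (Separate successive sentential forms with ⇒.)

S ⇒ Zf   [S -> Z f]
Zf ⇒ Lf   [Z -> L]
Lf ⇒ Sf   [L -> S]
Sf ⇒ SZf   [S -> S Z]
SZf ⇒ ZfZf   [S -> Z f]
ZfZf ⇒ LfZf   [Z -> L]
LfZf ⇒ SfZf   [L -> S]
SfZf ⇒ SZfZf   [S -> S Z]
SZfZf ⇒ fZfZf   [S -> f]
fZfZf ⇒ fLfZf   [Z -> L]
fLfZf ⇒ fffZf   [L -> f]
fffZf ⇒ fffff   [Z -> f]

S ⇒ Zf ⇒ Lf ⇒ Sf ⇒ SZf ⇒ ZfZf ⇒ LfZf ⇒ SfZf ⇒ SZfZf ⇒ fZfZf ⇒ fLfZf ⇒ fffZf ⇒ fffff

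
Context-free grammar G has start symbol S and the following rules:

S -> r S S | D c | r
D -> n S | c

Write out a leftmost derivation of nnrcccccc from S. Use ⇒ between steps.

S⇒Dc⇒nSc⇒nDcc⇒nnScc⇒nnrSScc⇒nnrDcScc⇒nnrccScc⇒nnrccDccc⇒nnrcccccc

S ⇒ Dc   [S -> D c]
Dc ⇒ nSc   [D -> n S]
nSc ⇒ nDcc   [S -> D c]
nDcc ⇒ nnScc   [D -> n S]
nnScc ⇒ nnrSScc   [S -> r S S]
nnrSScc ⇒ nnrDcScc   [S -> D c]
nnrDcScc ⇒ nnrccScc   [D -> c]
nnrccScc ⇒ nnrccDccc   [S -> D c]
nnrccDccc ⇒ nnrcccccc   [D -> c]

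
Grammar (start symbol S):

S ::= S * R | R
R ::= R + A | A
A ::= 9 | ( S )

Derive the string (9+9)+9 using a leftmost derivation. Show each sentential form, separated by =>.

S => R => R+A => A+A => (S)+A => (R)+A => (R+A)+A => (A+A)+A => (9+A)+A => (9+9)+A => (9+9)+9

S => R   [S ::= R]
R => R+A   [R ::= R + A]
R+A => A+A   [R ::= A]
A+A => (S)+A   [A ::= ( S )]
(S)+A => (R)+A   [S ::= R]
(R)+A => (R+A)+A   [R ::= R + A]
(R+A)+A => (A+A)+A   [R ::= A]
(A+A)+A => (9+A)+A   [A ::= 9]
(9+A)+A => (9+9)+A   [A ::= 9]
(9+9)+A => (9+9)+9   [A ::= 9]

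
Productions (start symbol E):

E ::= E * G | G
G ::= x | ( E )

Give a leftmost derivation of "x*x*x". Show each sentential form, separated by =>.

E => E*G => E*G*G => G*G*G => x*G*G => x*x*G => x*x*x

E => E*G   [E ::= E * G]
E*G => E*G*G   [E ::= E * G]
E*G*G => G*G*G   [E ::= G]
G*G*G => x*G*G   [G ::= x]
x*G*G => x*x*G   [G ::= x]
x*x*G => x*x*x   [G ::= x]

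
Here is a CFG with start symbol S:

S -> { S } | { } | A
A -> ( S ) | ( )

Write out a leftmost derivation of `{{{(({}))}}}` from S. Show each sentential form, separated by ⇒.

S ⇒ {S} ⇒ {{S}} ⇒ {{{S}}} ⇒ {{{A}}} ⇒ {{{(S)}}} ⇒ {{{(A)}}} ⇒ {{{((S))}}} ⇒ {{{(({}))}}}

S ⇒ {S}   [S -> { S }]
{S} ⇒ {{S}}   [S -> { S }]
{{S}} ⇒ {{{S}}}   [S -> { S }]
{{{S}}} ⇒ {{{A}}}   [S -> A]
{{{A}}} ⇒ {{{(S)}}}   [A -> ( S )]
{{{(S)}}} ⇒ {{{(A)}}}   [S -> A]
{{{(A)}}} ⇒ {{{((S))}}}   [A -> ( S )]
{{{((S))}}} ⇒ {{{(({}))}}}   [S -> { }]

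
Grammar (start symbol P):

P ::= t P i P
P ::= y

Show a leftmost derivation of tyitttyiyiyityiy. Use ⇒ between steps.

P ⇒ tPiP   [P ::= t P i P]
tPiP ⇒ tyiP   [P ::= y]
tyiP ⇒ tyitPiP   [P ::= t P i P]
tyitPiP ⇒ tyittPiPiP   [P ::= t P i P]
tyittPiPiP ⇒ tyitttPiPiPiP   [P ::= t P i P]
tyitttPiPiPiP ⇒ tyitttyiPiPiP   [P ::= y]
tyitttyiPiPiP ⇒ tyitttyiyiPiP   [P ::= y]
tyitttyiyiPiP ⇒ tyitttyiyiyiP   [P ::= y]
tyitttyiyiyiP ⇒ tyitttyiyiyitPiP   [P ::= t P i P]
tyitttyiyiyitPiP ⇒ tyitttyiyiyityiP   [P ::= y]
tyitttyiyiyityiP ⇒ tyitttyiyiyityiy   [P ::= y]

P ⇒ tPiP ⇒ tyiP ⇒ tyitPiP ⇒ tyittPiPiP ⇒ tyitttPiPiPiP ⇒ tyitttyiPiPiP ⇒ tyitttyiyiPiP ⇒ tyitttyiyiyiP ⇒ tyitttyiyiyitPiP ⇒ tyitttyiyiyityiP ⇒ tyitttyiyiyityiy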